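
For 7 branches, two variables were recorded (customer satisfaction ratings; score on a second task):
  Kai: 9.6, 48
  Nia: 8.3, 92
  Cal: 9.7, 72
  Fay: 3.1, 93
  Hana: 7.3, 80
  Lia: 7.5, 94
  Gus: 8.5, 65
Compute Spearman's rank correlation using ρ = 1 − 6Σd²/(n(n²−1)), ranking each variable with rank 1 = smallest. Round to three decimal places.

Ranks of variable 1: 6, 4, 7, 1, 2, 3, 5
Ranks of variable 2: 1, 5, 3, 6, 4, 7, 2
d = r₁ − r₂: 5, -1, 4, -5, -2, -4, 3
d²: 25, 1, 16, 25, 4, 16, 9; Σd² = 96
ρ = 1 − 6·96/(7·48) = 1 − 576/336 = -0.714

-0.714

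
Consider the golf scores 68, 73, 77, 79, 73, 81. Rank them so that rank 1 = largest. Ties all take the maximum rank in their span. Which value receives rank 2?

79

Sorted (descending): 81, 79, 77, 73, 73, 68
The 2 values of 73 occupy positions 4–5 → each gets rank 5.
Rank 2 → value 79.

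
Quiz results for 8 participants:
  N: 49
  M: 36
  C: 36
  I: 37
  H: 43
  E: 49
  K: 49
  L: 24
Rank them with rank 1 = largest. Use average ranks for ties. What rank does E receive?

Sorted (descending): 49, 49, 49, 43, 37, 36, 36, 24
The 3 values of 49 occupy positions 1–3 → average rank 2.
The 2 values of 36 occupy positions 6–7 → average rank (6+7)/2 = 6.5.
E has value 49 → rank 2.

2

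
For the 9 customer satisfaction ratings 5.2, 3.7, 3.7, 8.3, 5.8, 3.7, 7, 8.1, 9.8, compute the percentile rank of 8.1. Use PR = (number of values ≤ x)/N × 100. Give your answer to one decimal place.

77.8

N = 9.
Strictly below 8.1: 6. Equal to 8.1: 1.
PR = 7/9 × 100 = 77.8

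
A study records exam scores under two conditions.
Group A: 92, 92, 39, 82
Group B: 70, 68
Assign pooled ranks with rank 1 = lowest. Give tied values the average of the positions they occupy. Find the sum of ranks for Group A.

Sorted (ascending): 39, 68, 70, 82, 92, 92
The 2 values of 92 occupy positions 5–6 → average rank (5+6)/2 = 5.5.
Group A values → pooled ranks: 92→5.5, 92→5.5, 39→1, 82→4
Rank sum = 5.5 + 5.5 + 1 + 4 = 16

16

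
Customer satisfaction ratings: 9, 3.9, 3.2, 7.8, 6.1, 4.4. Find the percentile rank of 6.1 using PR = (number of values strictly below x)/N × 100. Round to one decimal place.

N = 6.
Strictly below 6.1: 3. Equal to 6.1: 1.
PR = 3/6 × 100 = 50.0

50.0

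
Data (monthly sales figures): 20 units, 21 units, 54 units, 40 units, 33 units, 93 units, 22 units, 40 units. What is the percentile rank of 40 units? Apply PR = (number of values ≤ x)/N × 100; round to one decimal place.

N = 8.
Strictly below 40: 4. Equal to 40: 2.
PR = 6/8 × 100 = 75.0

75.0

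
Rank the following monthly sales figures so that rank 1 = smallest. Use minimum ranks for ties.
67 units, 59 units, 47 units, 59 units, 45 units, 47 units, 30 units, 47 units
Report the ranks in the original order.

Sorted (ascending): 30, 45, 47, 47, 47, 59, 59, 67
The 3 values of 47 occupy positions 3–5 → each gets rank 3.
The 2 values of 59 occupy positions 6–7 → each gets rank 6.

8, 6, 3, 6, 2, 3, 1, 3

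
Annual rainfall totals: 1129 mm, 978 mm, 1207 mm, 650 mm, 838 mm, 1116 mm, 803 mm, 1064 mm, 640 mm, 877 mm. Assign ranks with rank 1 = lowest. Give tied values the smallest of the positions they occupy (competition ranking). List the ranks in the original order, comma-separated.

Sorted (ascending): 640, 650, 803, 838, 877, 978, 1064, 1116, 1129, 1207
No ties — each value takes its position as its rank.

9, 6, 10, 2, 4, 8, 3, 7, 1, 5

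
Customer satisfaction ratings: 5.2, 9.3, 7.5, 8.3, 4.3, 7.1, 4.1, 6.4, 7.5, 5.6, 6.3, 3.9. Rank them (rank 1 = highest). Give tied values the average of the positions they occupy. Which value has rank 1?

Sorted (descending): 9.3, 8.3, 7.5, 7.5, 7.1, 6.4, 6.3, 5.6, 5.2, 4.3, 4.1, 3.9
The 2 values of 7.5 occupy positions 3–4 → average rank (3+4)/2 = 3.5.
Rank 1 → value 9.3.

9.3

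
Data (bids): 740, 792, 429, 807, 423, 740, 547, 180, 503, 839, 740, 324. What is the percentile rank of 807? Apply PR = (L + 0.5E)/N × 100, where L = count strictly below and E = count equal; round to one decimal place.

N = 12.
Strictly below 807: 10. Equal to 807: 1.
PR = (10 + 0.5·1)/12 × 100 = 87.5

87.5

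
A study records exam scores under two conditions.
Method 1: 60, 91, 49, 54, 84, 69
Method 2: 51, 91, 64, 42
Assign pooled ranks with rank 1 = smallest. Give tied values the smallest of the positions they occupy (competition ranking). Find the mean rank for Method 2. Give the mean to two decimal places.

Sorted (ascending): 42, 49, 51, 54, 60, 64, 69, 84, 91, 91
The 2 values of 91 occupy positions 9–10 → each gets rank 9.
Method 2 values → pooled ranks: 51→3, 91→9, 64→6, 42→1
Mean rank = (3 + 9 + 6 + 1) / 4 = 4.75

4.75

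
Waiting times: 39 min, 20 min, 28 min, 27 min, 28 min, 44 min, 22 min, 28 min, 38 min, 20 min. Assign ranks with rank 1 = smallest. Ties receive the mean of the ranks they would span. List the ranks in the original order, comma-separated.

9, 1.5, 6, 4, 6, 10, 3, 6, 8, 1.5

Sorted (ascending): 20, 20, 22, 27, 28, 28, 28, 38, 39, 44
The 2 values of 20 occupy positions 1–2 → average rank (1+2)/2 = 1.5.
The 3 values of 28 occupy positions 5–7 → average rank 6.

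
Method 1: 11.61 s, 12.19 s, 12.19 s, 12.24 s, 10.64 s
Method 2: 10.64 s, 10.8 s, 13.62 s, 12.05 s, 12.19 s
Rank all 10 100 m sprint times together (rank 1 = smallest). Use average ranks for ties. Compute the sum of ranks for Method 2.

Sorted (ascending): 10.64, 10.64, 10.8, 11.61, 12.05, 12.19, 12.19, 12.19, 12.24, 13.62
The 2 values of 10.64 occupy positions 1–2 → average rank (1+2)/2 = 1.5.
The 3 values of 12.19 occupy positions 6–8 → average rank 7.
Method 2 values → pooled ranks: 10.64→1.5, 10.8→3, 13.62→10, 12.05→5, 12.19→7
Rank sum = 1.5 + 3 + 10 + 5 + 7 = 26.5

26.5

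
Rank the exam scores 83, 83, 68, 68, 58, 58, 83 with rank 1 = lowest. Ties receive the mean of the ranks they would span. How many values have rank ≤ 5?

4

Sorted (ascending): 58, 58, 68, 68, 83, 83, 83
The 2 values of 58 occupy positions 1–2 → average rank (1+2)/2 = 1.5.
The 2 values of 68 occupy positions 3–4 → average rank (3+4)/2 = 3.5.
The 3 values of 83 occupy positions 5–7 → average rank 6.
Ranks ≤ 5: {1.5, 1.5, 3.5, 3.5} → 4 values.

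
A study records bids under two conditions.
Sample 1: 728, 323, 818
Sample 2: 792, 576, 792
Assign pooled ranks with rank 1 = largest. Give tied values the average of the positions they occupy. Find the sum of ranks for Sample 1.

Sorted (descending): 818, 792, 792, 728, 576, 323
The 2 values of 792 occupy positions 2–3 → average rank (2+3)/2 = 2.5.
Sample 1 values → pooled ranks: 728→4, 323→6, 818→1
Rank sum = 4 + 6 + 1 = 11

11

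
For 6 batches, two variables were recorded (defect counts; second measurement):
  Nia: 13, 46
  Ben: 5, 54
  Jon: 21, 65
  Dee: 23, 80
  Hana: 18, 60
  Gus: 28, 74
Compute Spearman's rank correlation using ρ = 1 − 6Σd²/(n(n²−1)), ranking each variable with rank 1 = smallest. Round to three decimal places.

Ranks of variable 1: 2, 1, 4, 5, 3, 6
Ranks of variable 2: 1, 2, 4, 6, 3, 5
d = r₁ − r₂: 1, -1, 0, -1, 0, 1
d²: 1, 1, 0, 1, 0, 1; Σd² = 4
ρ = 1 − 6·4/(6·35) = 1 − 24/210 = 0.886

0.886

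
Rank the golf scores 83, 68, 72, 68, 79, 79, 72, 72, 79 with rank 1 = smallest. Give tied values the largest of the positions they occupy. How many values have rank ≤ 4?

Sorted (ascending): 68, 68, 72, 72, 72, 79, 79, 79, 83
The 2 values of 68 occupy positions 1–2 → each gets rank 2.
The 3 values of 72 occupy positions 3–5 → each gets rank 5.
The 3 values of 79 occupy positions 6–8 → each gets rank 8.
Ranks ≤ 4: {2, 2} → 2 values.

2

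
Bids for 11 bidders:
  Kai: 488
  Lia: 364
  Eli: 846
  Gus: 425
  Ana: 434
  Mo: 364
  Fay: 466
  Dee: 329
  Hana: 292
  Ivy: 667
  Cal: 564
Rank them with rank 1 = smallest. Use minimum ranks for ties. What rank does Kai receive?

8

Sorted (ascending): 292, 329, 364, 364, 425, 434, 466, 488, 564, 667, 846
The 2 values of 364 occupy positions 3–4 → each gets rank 3.
Kai has value 488 → rank 8.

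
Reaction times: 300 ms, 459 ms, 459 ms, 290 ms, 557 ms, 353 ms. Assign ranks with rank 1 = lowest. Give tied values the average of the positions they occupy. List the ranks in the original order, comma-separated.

Sorted (ascending): 290, 300, 353, 459, 459, 557
The 2 values of 459 occupy positions 4–5 → average rank (4+5)/2 = 4.5.

2, 4.5, 4.5, 1, 6, 3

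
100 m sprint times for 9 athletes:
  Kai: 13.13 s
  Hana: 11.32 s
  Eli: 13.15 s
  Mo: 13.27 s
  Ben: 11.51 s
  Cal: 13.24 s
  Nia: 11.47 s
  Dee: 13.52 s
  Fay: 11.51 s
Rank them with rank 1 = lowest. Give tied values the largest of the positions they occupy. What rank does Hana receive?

1

Sorted (ascending): 11.32, 11.47, 11.51, 11.51, 13.13, 13.15, 13.24, 13.27, 13.52
The 2 values of 11.51 occupy positions 3–4 → each gets rank 4.
Hana has value 11.32 s → rank 1.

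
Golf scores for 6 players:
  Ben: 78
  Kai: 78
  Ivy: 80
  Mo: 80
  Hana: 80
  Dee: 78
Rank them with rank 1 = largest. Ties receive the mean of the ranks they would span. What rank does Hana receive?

2

Sorted (descending): 80, 80, 80, 78, 78, 78
The 3 values of 80 occupy positions 1–3 → average rank 2.
The 3 values of 78 occupy positions 4–6 → average rank 5.
Hana has value 80 → rank 2.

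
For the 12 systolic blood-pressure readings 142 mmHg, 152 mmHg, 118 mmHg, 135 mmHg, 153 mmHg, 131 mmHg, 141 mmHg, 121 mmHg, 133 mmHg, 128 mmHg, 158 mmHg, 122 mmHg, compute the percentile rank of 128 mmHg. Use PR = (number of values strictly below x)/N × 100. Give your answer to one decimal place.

N = 12.
Strictly below 128: 3. Equal to 128: 1.
PR = 3/12 × 100 = 25.0

25.0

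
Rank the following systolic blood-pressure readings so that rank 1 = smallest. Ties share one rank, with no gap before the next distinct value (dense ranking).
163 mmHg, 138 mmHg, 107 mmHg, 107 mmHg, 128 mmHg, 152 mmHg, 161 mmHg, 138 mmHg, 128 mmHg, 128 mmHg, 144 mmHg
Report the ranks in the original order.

Sorted (ascending): 107, 107, 128, 128, 128, 138, 138, 144, 152, 161, 163
The 2 values of 107 share dense rank 1.
The 3 values of 128 share dense rank 2.
The 2 values of 138 share dense rank 3.
Remaining distinct values take the next consecutive integers.

7, 3, 1, 1, 2, 5, 6, 3, 2, 2, 4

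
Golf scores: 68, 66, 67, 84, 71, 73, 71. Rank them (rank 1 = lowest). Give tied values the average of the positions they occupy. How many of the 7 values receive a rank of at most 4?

3

Sorted (ascending): 66, 67, 68, 71, 71, 73, 84
The 2 values of 71 occupy positions 4–5 → average rank (4+5)/2 = 4.5.
Ranks ≤ 4: {1, 2, 3} → 3 values.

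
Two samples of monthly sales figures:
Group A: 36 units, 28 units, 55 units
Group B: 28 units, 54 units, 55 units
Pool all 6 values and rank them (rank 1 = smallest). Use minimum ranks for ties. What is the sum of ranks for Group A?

9

Sorted (ascending): 28, 28, 36, 54, 55, 55
The 2 values of 28 occupy positions 1–2 → each gets rank 1.
The 2 values of 55 occupy positions 5–6 → each gets rank 5.
Group A values → pooled ranks: 36→3, 28→1, 55→5
Rank sum = 3 + 1 + 5 = 9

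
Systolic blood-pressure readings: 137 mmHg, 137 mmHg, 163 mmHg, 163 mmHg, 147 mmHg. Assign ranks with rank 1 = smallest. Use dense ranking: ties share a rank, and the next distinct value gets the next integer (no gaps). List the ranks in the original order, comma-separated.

1, 1, 3, 3, 2

Sorted (ascending): 137, 137, 147, 163, 163
The 2 values of 137 share dense rank 1.
The 2 values of 163 share dense rank 3.
Remaining distinct values take the next consecutive integers.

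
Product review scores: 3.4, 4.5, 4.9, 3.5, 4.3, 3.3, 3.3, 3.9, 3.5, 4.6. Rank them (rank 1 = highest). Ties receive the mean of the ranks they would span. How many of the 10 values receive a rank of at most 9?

8

Sorted (descending): 4.9, 4.6, 4.5, 4.3, 3.9, 3.5, 3.5, 3.4, 3.3, 3.3
The 2 values of 3.5 occupy positions 6–7 → average rank (6+7)/2 = 6.5.
The 2 values of 3.3 occupy positions 9–10 → average rank (9+10)/2 = 9.5.
Ranks ≤ 9: {1, 2, 3, 4, 5, 6.5, 6.5, 8} → 8 values.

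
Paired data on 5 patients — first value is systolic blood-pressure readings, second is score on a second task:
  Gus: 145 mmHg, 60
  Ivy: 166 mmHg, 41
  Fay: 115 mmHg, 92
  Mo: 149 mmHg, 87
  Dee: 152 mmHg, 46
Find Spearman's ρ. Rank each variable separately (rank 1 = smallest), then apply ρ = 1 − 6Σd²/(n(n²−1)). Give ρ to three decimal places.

Ranks of variable 1: 2, 5, 1, 3, 4
Ranks of variable 2: 3, 1, 5, 4, 2
d = r₁ − r₂: -1, 4, -4, -1, 2
d²: 1, 16, 16, 1, 4; Σd² = 38
ρ = 1 − 6·38/(5·24) = 1 − 228/120 = -0.900

-0.900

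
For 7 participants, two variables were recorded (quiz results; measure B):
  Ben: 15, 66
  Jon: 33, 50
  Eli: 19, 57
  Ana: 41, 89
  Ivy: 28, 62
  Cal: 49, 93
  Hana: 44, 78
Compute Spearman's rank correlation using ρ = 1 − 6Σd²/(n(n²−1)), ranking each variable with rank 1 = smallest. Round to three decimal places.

0.643

Ranks of variable 1: 1, 4, 2, 5, 3, 7, 6
Ranks of variable 2: 4, 1, 2, 6, 3, 7, 5
d = r₁ − r₂: -3, 3, 0, -1, 0, 0, 1
d²: 9, 9, 0, 1, 0, 0, 1; Σd² = 20
ρ = 1 − 6·20/(7·48) = 1 − 120/336 = 0.643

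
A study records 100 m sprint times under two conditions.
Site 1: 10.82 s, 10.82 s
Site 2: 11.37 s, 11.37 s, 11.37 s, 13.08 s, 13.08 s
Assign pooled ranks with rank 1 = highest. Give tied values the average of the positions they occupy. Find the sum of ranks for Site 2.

15

Sorted (descending): 13.08, 13.08, 11.37, 11.37, 11.37, 10.82, 10.82
The 2 values of 13.08 occupy positions 1–2 → average rank (1+2)/2 = 1.5.
The 3 values of 11.37 occupy positions 3–5 → average rank 4.
The 2 values of 10.82 occupy positions 6–7 → average rank (6+7)/2 = 6.5.
Site 2 values → pooled ranks: 11.37→4, 11.37→4, 11.37→4, 13.08→1.5, 13.08→1.5
Rank sum = 4 + 4 + 4 + 1.5 + 1.5 = 15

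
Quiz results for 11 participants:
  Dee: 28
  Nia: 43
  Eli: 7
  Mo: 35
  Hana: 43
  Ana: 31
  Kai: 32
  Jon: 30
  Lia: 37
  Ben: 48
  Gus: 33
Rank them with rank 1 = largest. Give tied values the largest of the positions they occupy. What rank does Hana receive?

Sorted (descending): 48, 43, 43, 37, 35, 33, 32, 31, 30, 28, 7
The 2 values of 43 occupy positions 2–3 → each gets rank 3.
Hana has value 43 → rank 3.

3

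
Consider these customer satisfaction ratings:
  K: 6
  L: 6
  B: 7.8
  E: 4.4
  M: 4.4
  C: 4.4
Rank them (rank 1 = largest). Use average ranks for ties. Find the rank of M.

Sorted (descending): 7.8, 6, 6, 4.4, 4.4, 4.4
The 2 values of 6 occupy positions 2–3 → average rank (2+3)/2 = 2.5.
The 3 values of 4.4 occupy positions 4–6 → average rank 5.
M has value 4.4 → rank 5.

5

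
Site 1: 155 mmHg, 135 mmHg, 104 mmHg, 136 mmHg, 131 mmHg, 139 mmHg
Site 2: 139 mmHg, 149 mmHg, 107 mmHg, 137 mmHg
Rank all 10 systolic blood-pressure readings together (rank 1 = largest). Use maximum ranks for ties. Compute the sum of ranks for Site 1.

36

Sorted (descending): 155, 149, 139, 139, 137, 136, 135, 131, 107, 104
The 2 values of 139 occupy positions 3–4 → each gets rank 4.
Site 1 values → pooled ranks: 155→1, 135→7, 104→10, 136→6, 131→8, 139→4
Rank sum = 1 + 7 + 10 + 6 + 8 + 4 = 36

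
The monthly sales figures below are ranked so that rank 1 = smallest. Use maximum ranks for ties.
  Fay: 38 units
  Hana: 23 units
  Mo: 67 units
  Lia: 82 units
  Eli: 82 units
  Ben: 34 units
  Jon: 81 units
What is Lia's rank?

7

Sorted (ascending): 23, 34, 38, 67, 81, 82, 82
The 2 values of 82 occupy positions 6–7 → each gets rank 7.
Lia has value 82 units → rank 7.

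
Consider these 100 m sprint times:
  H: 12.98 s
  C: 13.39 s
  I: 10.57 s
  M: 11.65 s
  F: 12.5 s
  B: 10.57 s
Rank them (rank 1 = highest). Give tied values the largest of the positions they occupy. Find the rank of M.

4

Sorted (descending): 13.39, 12.98, 12.5, 11.65, 10.57, 10.57
The 2 values of 10.57 occupy positions 5–6 → each gets rank 6.
M has value 11.65 s → rank 4.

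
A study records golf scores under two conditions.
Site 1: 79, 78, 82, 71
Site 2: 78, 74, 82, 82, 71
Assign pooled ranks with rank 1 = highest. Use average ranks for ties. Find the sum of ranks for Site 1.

Sorted (descending): 82, 82, 82, 79, 78, 78, 74, 71, 71
The 3 values of 82 occupy positions 1–3 → average rank 2.
The 2 values of 78 occupy positions 5–6 → average rank (5+6)/2 = 5.5.
The 2 values of 71 occupy positions 8–9 → average rank (8+9)/2 = 8.5.
Site 1 values → pooled ranks: 79→4, 78→5.5, 82→2, 71→8.5
Rank sum = 4 + 5.5 + 2 + 8.5 = 20

20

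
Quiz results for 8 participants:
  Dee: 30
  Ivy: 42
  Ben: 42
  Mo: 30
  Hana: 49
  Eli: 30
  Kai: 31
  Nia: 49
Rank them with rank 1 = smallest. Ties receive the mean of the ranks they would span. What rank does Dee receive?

Sorted (ascending): 30, 30, 30, 31, 42, 42, 49, 49
The 3 values of 30 occupy positions 1–3 → average rank 2.
The 2 values of 42 occupy positions 5–6 → average rank (5+6)/2 = 5.5.
The 2 values of 49 occupy positions 7–8 → average rank (7+8)/2 = 7.5.
Dee has value 30 → rank 2.

2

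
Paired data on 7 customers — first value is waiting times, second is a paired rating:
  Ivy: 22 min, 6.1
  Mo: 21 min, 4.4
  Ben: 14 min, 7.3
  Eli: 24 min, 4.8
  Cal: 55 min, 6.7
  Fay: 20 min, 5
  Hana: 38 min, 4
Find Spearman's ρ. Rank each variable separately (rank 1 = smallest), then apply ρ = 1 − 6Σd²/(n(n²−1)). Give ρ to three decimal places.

-0.286

Ranks of variable 1: 4, 3, 1, 5, 7, 2, 6
Ranks of variable 2: 5, 2, 7, 3, 6, 4, 1
d = r₁ − r₂: -1, 1, -6, 2, 1, -2, 5
d²: 1, 1, 36, 4, 1, 4, 25; Σd² = 72
ρ = 1 − 6·72/(7·48) = 1 − 432/336 = -0.286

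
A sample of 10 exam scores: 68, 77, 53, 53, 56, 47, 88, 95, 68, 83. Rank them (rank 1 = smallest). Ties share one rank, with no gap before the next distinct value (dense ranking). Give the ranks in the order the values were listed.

4, 5, 2, 2, 3, 1, 7, 8, 4, 6

Sorted (ascending): 47, 53, 53, 56, 68, 68, 77, 83, 88, 95
The 2 values of 53 share dense rank 2.
The 2 values of 68 share dense rank 4.
Remaining distinct values take the next consecutive integers.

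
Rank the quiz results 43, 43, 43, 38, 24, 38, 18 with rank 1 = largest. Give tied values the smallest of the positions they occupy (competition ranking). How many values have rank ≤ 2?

3

Sorted (descending): 43, 43, 43, 38, 38, 24, 18
The 3 values of 43 occupy positions 1–3 → each gets rank 1.
The 2 values of 38 occupy positions 4–5 → each gets rank 4.
Ranks ≤ 2: {1, 1, 1} → 3 values.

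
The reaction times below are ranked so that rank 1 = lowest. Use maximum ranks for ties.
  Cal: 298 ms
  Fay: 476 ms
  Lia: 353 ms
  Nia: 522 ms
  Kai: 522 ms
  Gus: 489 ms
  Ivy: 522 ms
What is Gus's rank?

Sorted (ascending): 298, 353, 476, 489, 522, 522, 522
The 3 values of 522 occupy positions 5–7 → each gets rank 7.
Gus has value 489 ms → rank 4.

4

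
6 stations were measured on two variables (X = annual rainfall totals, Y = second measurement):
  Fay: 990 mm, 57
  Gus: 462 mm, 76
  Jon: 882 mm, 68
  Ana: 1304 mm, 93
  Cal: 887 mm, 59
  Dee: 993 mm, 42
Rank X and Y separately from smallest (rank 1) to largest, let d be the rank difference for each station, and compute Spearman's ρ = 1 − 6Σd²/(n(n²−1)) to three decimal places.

-0.143

Ranks of variable 1: 4, 1, 2, 6, 3, 5
Ranks of variable 2: 2, 5, 4, 6, 3, 1
d = r₁ − r₂: 2, -4, -2, 0, 0, 4
d²: 4, 16, 4, 0, 0, 16; Σd² = 40
ρ = 1 − 6·40/(6·35) = 1 − 240/210 = -0.143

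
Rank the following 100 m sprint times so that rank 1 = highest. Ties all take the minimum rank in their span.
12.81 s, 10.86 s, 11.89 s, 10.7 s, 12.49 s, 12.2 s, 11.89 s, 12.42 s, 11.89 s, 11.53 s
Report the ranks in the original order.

Sorted (descending): 12.81, 12.49, 12.42, 12.2, 11.89, 11.89, 11.89, 11.53, 10.86, 10.7
The 3 values of 11.89 occupy positions 5–7 → each gets rank 5.

1, 9, 5, 10, 2, 4, 5, 3, 5, 8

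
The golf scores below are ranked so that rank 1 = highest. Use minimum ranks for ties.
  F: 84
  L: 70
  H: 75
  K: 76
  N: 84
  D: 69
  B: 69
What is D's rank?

6

Sorted (descending): 84, 84, 76, 75, 70, 69, 69
The 2 values of 84 occupy positions 1–2 → each gets rank 1.
The 2 values of 69 occupy positions 6–7 → each gets rank 6.
D has value 69 → rank 6.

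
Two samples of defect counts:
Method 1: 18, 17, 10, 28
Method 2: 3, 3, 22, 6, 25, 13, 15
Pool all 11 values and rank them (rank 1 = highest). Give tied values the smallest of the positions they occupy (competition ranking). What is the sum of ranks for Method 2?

47

Sorted (descending): 28, 25, 22, 18, 17, 15, 13, 10, 6, 3, 3
The 2 values of 3 occupy positions 10–11 → each gets rank 10.
Method 2 values → pooled ranks: 3→10, 3→10, 22→3, 6→9, 25→2, 13→7, 15→6
Rank sum = 10 + 10 + 3 + 9 + 2 + 7 + 6 = 47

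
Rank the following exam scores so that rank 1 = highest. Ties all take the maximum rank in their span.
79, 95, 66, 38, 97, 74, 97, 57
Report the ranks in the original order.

Sorted (descending): 97, 97, 95, 79, 74, 66, 57, 38
The 2 values of 97 occupy positions 1–2 → each gets rank 2.

4, 3, 6, 8, 2, 5, 2, 7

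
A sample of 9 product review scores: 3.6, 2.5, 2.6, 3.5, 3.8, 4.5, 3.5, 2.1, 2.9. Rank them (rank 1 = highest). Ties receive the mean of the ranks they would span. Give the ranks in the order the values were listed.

3, 8, 7, 4.5, 2, 1, 4.5, 9, 6

Sorted (descending): 4.5, 3.8, 3.6, 3.5, 3.5, 2.9, 2.6, 2.5, 2.1
The 2 values of 3.5 occupy positions 4–5 → average rank (4+5)/2 = 4.5.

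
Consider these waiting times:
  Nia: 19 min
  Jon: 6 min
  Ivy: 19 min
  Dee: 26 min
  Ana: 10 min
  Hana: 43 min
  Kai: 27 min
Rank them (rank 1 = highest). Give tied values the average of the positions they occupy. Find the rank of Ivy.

Sorted (descending): 43, 27, 26, 19, 19, 10, 6
The 2 values of 19 occupy positions 4–5 → average rank (4+5)/2 = 4.5.
Ivy has value 19 min → rank 4.5.

4.5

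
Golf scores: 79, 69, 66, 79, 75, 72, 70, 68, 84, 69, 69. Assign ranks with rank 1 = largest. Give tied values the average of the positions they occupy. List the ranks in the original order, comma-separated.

2.5, 8, 11, 2.5, 4, 5, 6, 10, 1, 8, 8

Sorted (descending): 84, 79, 79, 75, 72, 70, 69, 69, 69, 68, 66
The 2 values of 79 occupy positions 2–3 → average rank (2+3)/2 = 2.5.
The 3 values of 69 occupy positions 7–9 → average rank 8.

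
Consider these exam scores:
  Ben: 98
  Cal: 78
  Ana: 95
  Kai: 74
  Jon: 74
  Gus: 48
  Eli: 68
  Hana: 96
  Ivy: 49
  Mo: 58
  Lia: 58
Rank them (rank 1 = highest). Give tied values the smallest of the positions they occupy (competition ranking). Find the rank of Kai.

Sorted (descending): 98, 96, 95, 78, 74, 74, 68, 58, 58, 49, 48
The 2 values of 74 occupy positions 5–6 → each gets rank 5.
The 2 values of 58 occupy positions 8–9 → each gets rank 8.
Kai has value 74 → rank 5.

5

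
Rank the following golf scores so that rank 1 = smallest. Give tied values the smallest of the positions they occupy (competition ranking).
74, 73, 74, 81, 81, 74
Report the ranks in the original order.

2, 1, 2, 5, 5, 2

Sorted (ascending): 73, 74, 74, 74, 81, 81
The 3 values of 74 occupy positions 2–4 → each gets rank 2.
The 2 values of 81 occupy positions 5–6 → each gets rank 5.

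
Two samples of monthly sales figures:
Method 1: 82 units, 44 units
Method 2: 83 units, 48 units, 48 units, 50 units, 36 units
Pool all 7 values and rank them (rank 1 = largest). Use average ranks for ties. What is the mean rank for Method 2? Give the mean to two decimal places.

4.00

Sorted (descending): 83, 82, 50, 48, 48, 44, 36
The 2 values of 48 occupy positions 4–5 → average rank (4+5)/2 = 4.5.
Method 2 values → pooled ranks: 83→1, 48→4.5, 48→4.5, 50→3, 36→7
Mean rank = (1 + 4.5 + 4.5 + 3 + 7) / 5 = 4.00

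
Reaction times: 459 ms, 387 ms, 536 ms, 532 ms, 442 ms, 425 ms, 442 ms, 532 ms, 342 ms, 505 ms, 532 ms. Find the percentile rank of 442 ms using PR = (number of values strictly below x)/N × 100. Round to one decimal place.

27.3

N = 11.
Strictly below 442: 3. Equal to 442: 2.
PR = 3/11 × 100 = 27.3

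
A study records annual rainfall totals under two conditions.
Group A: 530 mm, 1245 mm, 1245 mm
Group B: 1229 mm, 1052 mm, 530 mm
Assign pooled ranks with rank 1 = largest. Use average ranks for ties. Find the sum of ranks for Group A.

8.5

Sorted (descending): 1245, 1245, 1229, 1052, 530, 530
The 2 values of 1245 occupy positions 1–2 → average rank (1+2)/2 = 1.5.
The 2 values of 530 occupy positions 5–6 → average rank (5+6)/2 = 5.5.
Group A values → pooled ranks: 530→5.5, 1245→1.5, 1245→1.5
Rank sum = 5.5 + 1.5 + 1.5 = 8.5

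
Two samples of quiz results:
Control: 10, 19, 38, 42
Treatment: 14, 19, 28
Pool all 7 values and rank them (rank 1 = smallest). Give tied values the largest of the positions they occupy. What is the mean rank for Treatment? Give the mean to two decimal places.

3.67

Sorted (ascending): 10, 14, 19, 19, 28, 38, 42
The 2 values of 19 occupy positions 3–4 → each gets rank 4.
Treatment values → pooled ranks: 14→2, 19→4, 28→5
Mean rank = (2 + 4 + 5) / 3 = 3.67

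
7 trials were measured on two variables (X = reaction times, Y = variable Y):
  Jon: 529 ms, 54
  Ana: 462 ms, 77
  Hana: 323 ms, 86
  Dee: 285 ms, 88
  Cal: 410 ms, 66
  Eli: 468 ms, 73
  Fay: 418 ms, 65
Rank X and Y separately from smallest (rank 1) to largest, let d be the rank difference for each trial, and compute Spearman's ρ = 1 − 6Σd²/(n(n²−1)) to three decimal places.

Ranks of variable 1: 7, 5, 2, 1, 3, 6, 4
Ranks of variable 2: 1, 5, 6, 7, 3, 4, 2
d = r₁ − r₂: 6, 0, -4, -6, 0, 2, 2
d²: 36, 0, 16, 36, 0, 4, 4; Σd² = 96
ρ = 1 − 6·96/(7·48) = 1 − 576/336 = -0.714

-0.714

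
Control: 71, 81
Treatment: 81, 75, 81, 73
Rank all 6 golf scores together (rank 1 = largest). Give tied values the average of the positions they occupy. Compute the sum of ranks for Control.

8

Sorted (descending): 81, 81, 81, 75, 73, 71
The 3 values of 81 occupy positions 1–3 → average rank 2.
Control values → pooled ranks: 71→6, 81→2
Rank sum = 6 + 2 = 8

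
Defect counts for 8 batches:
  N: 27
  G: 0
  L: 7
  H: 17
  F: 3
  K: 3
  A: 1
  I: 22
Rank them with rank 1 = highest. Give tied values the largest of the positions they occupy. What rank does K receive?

6

Sorted (descending): 27, 22, 17, 7, 3, 3, 1, 0
The 2 values of 3 occupy positions 5–6 → each gets rank 6.
K has value 3 → rank 6.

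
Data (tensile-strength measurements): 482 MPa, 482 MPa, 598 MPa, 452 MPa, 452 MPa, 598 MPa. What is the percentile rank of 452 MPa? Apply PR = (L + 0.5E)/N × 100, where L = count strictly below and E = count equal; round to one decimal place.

16.7

N = 6.
Strictly below 452: 0. Equal to 452: 2.
PR = (0 + 0.5·2)/6 × 100 = 16.7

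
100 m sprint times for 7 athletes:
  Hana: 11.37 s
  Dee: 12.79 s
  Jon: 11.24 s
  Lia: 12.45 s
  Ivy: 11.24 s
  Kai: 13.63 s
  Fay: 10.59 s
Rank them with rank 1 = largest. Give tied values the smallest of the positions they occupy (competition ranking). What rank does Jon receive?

5

Sorted (descending): 13.63, 12.79, 12.45, 11.37, 11.24, 11.24, 10.59
The 2 values of 11.24 occupy positions 5–6 → each gets rank 5.
Jon has value 11.24 s → rank 5.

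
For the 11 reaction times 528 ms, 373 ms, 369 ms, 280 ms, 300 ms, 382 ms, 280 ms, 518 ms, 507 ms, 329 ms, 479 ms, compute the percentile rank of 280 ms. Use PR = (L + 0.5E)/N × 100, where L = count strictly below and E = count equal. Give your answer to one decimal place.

9.1

N = 11.
Strictly below 280: 0. Equal to 280: 2.
PR = (0 + 0.5·2)/11 × 100 = 9.1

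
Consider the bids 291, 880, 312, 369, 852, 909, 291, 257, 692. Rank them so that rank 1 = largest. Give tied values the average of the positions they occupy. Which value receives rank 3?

Sorted (descending): 909, 880, 852, 692, 369, 312, 291, 291, 257
The 2 values of 291 occupy positions 7–8 → average rank (7+8)/2 = 7.5.
Rank 3 → value 852.

852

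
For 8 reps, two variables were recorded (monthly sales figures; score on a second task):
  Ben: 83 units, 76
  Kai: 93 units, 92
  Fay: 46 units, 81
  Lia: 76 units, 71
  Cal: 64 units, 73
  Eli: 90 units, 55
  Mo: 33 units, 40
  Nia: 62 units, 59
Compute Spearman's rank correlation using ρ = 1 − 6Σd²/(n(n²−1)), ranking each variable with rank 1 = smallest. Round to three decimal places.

0.381

Ranks of variable 1: 6, 8, 2, 5, 4, 7, 1, 3
Ranks of variable 2: 6, 8, 7, 4, 5, 2, 1, 3
d = r₁ − r₂: 0, 0, -5, 1, -1, 5, 0, 0
d²: 0, 0, 25, 1, 1, 25, 0, 0; Σd² = 52
ρ = 1 − 6·52/(8·63) = 1 − 312/504 = 0.381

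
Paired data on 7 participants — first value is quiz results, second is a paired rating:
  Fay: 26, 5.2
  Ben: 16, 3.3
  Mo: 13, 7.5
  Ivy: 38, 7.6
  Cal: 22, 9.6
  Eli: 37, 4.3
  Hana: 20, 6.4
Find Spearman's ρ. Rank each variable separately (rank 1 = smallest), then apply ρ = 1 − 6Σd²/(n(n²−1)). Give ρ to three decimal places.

Ranks of variable 1: 5, 2, 1, 7, 4, 6, 3
Ranks of variable 2: 3, 1, 5, 6, 7, 2, 4
d = r₁ − r₂: 2, 1, -4, 1, -3, 4, -1
d²: 4, 1, 16, 1, 9, 16, 1; Σd² = 48
ρ = 1 − 6·48/(7·48) = 1 − 288/336 = 0.143

0.143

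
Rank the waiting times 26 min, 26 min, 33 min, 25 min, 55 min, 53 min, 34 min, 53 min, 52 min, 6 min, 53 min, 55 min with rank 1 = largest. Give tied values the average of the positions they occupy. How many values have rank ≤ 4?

Sorted (descending): 55, 55, 53, 53, 53, 52, 34, 33, 26, 26, 25, 6
The 2 values of 55 occupy positions 1–2 → average rank (1+2)/2 = 1.5.
The 3 values of 53 occupy positions 3–5 → average rank 4.
The 2 values of 26 occupy positions 9–10 → average rank (9+10)/2 = 9.5.
Ranks ≤ 4: {1.5, 1.5, 4, 4, 4} → 5 values.

5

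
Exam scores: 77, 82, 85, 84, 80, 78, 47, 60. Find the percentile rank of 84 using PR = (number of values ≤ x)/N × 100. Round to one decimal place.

87.5

N = 8.
Strictly below 84: 6. Equal to 84: 1.
PR = 7/8 × 100 = 87.5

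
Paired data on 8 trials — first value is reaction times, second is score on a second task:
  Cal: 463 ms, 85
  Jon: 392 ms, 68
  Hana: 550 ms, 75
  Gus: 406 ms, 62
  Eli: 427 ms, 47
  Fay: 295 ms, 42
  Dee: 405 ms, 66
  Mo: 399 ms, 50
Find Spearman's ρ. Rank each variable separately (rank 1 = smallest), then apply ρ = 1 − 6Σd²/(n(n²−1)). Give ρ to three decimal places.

0.571

Ranks of variable 1: 7, 2, 8, 5, 6, 1, 4, 3
Ranks of variable 2: 8, 6, 7, 4, 2, 1, 5, 3
d = r₁ − r₂: -1, -4, 1, 1, 4, 0, -1, 0
d²: 1, 16, 1, 1, 16, 0, 1, 0; Σd² = 36
ρ = 1 − 6·36/(8·63) = 1 − 216/504 = 0.571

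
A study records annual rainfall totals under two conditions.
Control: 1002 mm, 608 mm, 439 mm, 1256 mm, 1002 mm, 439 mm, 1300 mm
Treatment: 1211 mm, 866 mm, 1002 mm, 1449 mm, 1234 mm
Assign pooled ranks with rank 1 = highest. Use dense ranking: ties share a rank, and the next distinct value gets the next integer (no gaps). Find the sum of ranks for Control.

Sorted (descending): 1449, 1300, 1256, 1234, 1211, 1002, 1002, 1002, 866, 608, 439, 439
The 3 values of 1002 share dense rank 6.
The 2 values of 439 share dense rank 9.
Remaining distinct values take the next consecutive integers.
Control values → pooled ranks: 1002→6, 608→8, 439→9, 1256→3, 1002→6, 439→9, 1300→2
Rank sum = 6 + 8 + 9 + 3 + 6 + 9 + 2 = 43

43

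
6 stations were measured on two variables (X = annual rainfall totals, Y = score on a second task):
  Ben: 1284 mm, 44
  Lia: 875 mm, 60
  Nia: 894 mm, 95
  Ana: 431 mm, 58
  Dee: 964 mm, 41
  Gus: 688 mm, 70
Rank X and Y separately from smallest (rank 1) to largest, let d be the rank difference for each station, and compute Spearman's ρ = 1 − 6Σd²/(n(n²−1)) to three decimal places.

Ranks of variable 1: 6, 3, 4, 1, 5, 2
Ranks of variable 2: 2, 4, 6, 3, 1, 5
d = r₁ − r₂: 4, -1, -2, -2, 4, -3
d²: 16, 1, 4, 4, 16, 9; Σd² = 50
ρ = 1 − 6·50/(6·35) = 1 − 300/210 = -0.429

-0.429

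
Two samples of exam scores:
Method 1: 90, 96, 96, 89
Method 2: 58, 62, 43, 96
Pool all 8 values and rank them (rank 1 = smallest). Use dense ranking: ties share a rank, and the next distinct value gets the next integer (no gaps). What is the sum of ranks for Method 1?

Sorted (ascending): 43, 58, 62, 89, 90, 96, 96, 96
The 3 values of 96 share dense rank 6.
Remaining distinct values take the next consecutive integers.
Method 1 values → pooled ranks: 90→5, 96→6, 96→6, 89→4
Rank sum = 5 + 6 + 6 + 4 = 21

21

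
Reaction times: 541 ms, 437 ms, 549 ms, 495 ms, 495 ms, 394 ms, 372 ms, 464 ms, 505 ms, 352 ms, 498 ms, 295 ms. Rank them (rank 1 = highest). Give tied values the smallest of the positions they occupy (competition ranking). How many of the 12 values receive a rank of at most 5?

Sorted (descending): 549, 541, 505, 498, 495, 495, 464, 437, 394, 372, 352, 295
The 2 values of 495 occupy positions 5–6 → each gets rank 5.
Ranks ≤ 5: {1, 2, 3, 4, 5, 5} → 6 values.

6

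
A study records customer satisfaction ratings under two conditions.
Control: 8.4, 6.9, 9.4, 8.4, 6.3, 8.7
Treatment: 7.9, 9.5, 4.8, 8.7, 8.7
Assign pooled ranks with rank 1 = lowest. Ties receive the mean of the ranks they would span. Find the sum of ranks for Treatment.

Sorted (ascending): 4.8, 6.3, 6.9, 7.9, 8.4, 8.4, 8.7, 8.7, 8.7, 9.4, 9.5
The 2 values of 8.4 occupy positions 5–6 → average rank (5+6)/2 = 5.5.
The 3 values of 8.7 occupy positions 7–9 → average rank 8.
Treatment values → pooled ranks: 7.9→4, 9.5→11, 4.8→1, 8.7→8, 8.7→8
Rank sum = 4 + 11 + 1 + 8 + 8 = 32

32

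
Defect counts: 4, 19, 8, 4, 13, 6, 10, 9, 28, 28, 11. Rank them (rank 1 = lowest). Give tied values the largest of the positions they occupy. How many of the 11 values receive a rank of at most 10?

Sorted (ascending): 4, 4, 6, 8, 9, 10, 11, 13, 19, 28, 28
The 2 values of 4 occupy positions 1–2 → each gets rank 2.
The 2 values of 28 occupy positions 10–11 → each gets rank 11.
Ranks ≤ 10: {2, 2, 3, 4, 5, 6, 7, 8, 9} → 9 values.

9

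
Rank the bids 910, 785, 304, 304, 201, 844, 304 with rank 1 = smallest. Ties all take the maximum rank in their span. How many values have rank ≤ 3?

Sorted (ascending): 201, 304, 304, 304, 785, 844, 910
The 3 values of 304 occupy positions 2–4 → each gets rank 4.
Ranks ≤ 3: {1} → 1 value.

1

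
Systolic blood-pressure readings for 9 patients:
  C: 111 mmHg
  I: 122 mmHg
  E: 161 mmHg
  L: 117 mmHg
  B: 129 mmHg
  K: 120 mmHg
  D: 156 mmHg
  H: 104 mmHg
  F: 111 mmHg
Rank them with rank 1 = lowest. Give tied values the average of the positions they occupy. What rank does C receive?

2.5

Sorted (ascending): 104, 111, 111, 117, 120, 122, 129, 156, 161
The 2 values of 111 occupy positions 2–3 → average rank (2+3)/2 = 2.5.
C has value 111 mmHg → rank 2.5.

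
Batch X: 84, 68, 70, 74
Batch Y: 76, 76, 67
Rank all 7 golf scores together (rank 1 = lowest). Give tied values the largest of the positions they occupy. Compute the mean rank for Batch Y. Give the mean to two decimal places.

Sorted (ascending): 67, 68, 70, 74, 76, 76, 84
The 2 values of 76 occupy positions 5–6 → each gets rank 6.
Batch Y values → pooled ranks: 76→6, 76→6, 67→1
Mean rank = (6 + 6 + 1) / 3 = 4.33

4.33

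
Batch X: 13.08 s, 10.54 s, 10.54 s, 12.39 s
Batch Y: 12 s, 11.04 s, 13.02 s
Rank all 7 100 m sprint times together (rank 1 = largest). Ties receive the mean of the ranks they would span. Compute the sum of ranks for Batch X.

17

Sorted (descending): 13.08, 13.02, 12.39, 12, 11.04, 10.54, 10.54
The 2 values of 10.54 occupy positions 6–7 → average rank (6+7)/2 = 6.5.
Batch X values → pooled ranks: 13.08→1, 10.54→6.5, 10.54→6.5, 12.39→3
Rank sum = 1 + 6.5 + 6.5 + 3 = 17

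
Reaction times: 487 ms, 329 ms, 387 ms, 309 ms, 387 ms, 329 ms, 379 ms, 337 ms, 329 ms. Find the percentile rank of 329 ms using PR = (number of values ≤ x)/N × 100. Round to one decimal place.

44.4

N = 9.
Strictly below 329: 1. Equal to 329: 3.
PR = 4/9 × 100 = 44.4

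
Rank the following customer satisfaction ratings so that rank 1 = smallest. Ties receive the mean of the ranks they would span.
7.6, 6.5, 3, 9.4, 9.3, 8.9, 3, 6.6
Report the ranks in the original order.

Sorted (ascending): 3, 3, 6.5, 6.6, 7.6, 8.9, 9.3, 9.4
The 2 values of 3 occupy positions 1–2 → average rank (1+2)/2 = 1.5.

5, 3, 1.5, 8, 7, 6, 1.5, 4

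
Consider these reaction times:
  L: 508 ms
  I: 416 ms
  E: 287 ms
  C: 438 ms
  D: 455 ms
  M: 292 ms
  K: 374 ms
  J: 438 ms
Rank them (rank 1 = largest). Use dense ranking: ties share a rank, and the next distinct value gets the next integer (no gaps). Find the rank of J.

Sorted (descending): 508, 455, 438, 438, 416, 374, 292, 287
The 2 values of 438 share dense rank 3.
Remaining distinct values take the next consecutive integers.
J has value 438 ms → rank 3.

3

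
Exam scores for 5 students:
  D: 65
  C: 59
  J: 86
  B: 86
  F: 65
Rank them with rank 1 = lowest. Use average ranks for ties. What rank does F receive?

2.5

Sorted (ascending): 59, 65, 65, 86, 86
The 2 values of 65 occupy positions 2–3 → average rank (2+3)/2 = 2.5.
The 2 values of 86 occupy positions 4–5 → average rank (4+5)/2 = 4.5.
F has value 65 → rank 2.5.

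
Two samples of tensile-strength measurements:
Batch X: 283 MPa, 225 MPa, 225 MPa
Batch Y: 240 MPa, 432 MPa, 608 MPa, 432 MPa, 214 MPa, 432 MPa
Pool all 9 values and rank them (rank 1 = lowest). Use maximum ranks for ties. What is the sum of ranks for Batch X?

Sorted (ascending): 214, 225, 225, 240, 283, 432, 432, 432, 608
The 2 values of 225 occupy positions 2–3 → each gets rank 3.
The 3 values of 432 occupy positions 6–8 → each gets rank 8.
Batch X values → pooled ranks: 283→5, 225→3, 225→3
Rank sum = 5 + 3 + 3 = 11

11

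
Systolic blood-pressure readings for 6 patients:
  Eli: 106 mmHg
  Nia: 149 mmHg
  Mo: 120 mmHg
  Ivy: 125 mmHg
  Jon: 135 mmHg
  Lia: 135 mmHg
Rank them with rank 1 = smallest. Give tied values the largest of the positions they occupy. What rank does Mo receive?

2

Sorted (ascending): 106, 120, 125, 135, 135, 149
The 2 values of 135 occupy positions 4–5 → each gets rank 5.
Mo has value 120 mmHg → rank 2.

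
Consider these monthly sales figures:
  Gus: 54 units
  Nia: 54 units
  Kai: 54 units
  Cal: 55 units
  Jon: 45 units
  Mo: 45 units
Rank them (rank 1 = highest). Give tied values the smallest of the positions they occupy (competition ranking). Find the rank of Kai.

2

Sorted (descending): 55, 54, 54, 54, 45, 45
The 3 values of 54 occupy positions 2–4 → each gets rank 2.
The 2 values of 45 occupy positions 5–6 → each gets rank 5.
Kai has value 54 units → rank 2.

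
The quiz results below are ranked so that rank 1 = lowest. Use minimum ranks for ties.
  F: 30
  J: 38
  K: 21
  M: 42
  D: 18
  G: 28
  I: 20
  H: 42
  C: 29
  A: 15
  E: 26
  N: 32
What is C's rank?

7

Sorted (ascending): 15, 18, 20, 21, 26, 28, 29, 30, 32, 38, 42, 42
The 2 values of 42 occupy positions 11–12 → each gets rank 11.
C has value 29 → rank 7.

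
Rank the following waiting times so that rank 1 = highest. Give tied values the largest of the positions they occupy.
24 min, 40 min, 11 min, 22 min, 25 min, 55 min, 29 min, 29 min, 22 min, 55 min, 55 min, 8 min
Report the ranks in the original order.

8, 4, 11, 10, 7, 3, 6, 6, 10, 3, 3, 12

Sorted (descending): 55, 55, 55, 40, 29, 29, 25, 24, 22, 22, 11, 8
The 3 values of 55 occupy positions 1–3 → each gets rank 3.
The 2 values of 29 occupy positions 5–6 → each gets rank 6.
The 2 values of 22 occupy positions 9–10 → each gets rank 10.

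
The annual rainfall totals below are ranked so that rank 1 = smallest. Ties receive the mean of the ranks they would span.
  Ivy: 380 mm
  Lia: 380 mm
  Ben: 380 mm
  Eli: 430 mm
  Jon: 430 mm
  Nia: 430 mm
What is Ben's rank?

Sorted (ascending): 380, 380, 380, 430, 430, 430
The 3 values of 380 occupy positions 1–3 → average rank 2.
The 3 values of 430 occupy positions 4–6 → average rank 5.
Ben has value 380 mm → rank 2.

2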